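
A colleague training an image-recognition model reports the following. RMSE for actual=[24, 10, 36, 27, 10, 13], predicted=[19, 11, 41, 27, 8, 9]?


MSE = 71/6 = 11.8333
RMSE = √(71/6) = 3.44

3.44


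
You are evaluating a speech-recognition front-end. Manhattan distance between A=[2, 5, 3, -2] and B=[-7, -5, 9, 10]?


d = |2+ 7| + |5+ 5| + |3-9| + |-2-10|
  = 9 + 10 + 6 + 12
  = 37

37


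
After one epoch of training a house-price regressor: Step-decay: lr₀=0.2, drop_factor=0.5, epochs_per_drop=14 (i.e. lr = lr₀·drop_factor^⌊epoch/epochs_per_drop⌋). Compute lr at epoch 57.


n_drops = ⌊57/14⌋ = 4
lr = 0.2·0.5^4 = 0.2·0.0625 = 0.0125

0.0125


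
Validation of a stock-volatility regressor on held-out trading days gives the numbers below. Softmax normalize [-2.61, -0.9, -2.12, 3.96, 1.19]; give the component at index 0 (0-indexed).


Exponentials: e^-2.61=0.0735, e^-0.9=0.4066, e^-2.12=0.12, e^3.96=52.4573, e^1.19=3.2871
Sum = 56.3445
Softmax = [0.0013, 0.0072, 0.0021, 0.931, 0.0583]
p[0] = 0.0735/56.3445 = 0.0013

0.0013


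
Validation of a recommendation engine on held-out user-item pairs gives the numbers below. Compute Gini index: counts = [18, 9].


Probabilities: [18/27, 9/27] ≈ [0.6667, 0.3333]
Σpᵢ² = (324 + 81)/27² = 405/729
Gini = 1 - Σpᵢ² = 1 - 405/729 = 0.4444

0.4444


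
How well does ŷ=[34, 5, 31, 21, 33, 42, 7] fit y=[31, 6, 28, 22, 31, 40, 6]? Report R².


ȳ = 23.4286
SS_res = Σ(y-ŷ)² = 29
SS_tot = Σ(y-ȳ)² = 1019.71
R² = 1 - SS_res/SS_tot = 1 - 0.0284 = 0.9716

0.9716


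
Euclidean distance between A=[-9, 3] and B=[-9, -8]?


d = √((-9+ 9)² + (3+ 8)²)
  = √(0 + 121)
  = √121 = 11.0

11.0


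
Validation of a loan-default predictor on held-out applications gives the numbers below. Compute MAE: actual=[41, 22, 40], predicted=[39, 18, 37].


Absolute errors: |41-39|=2, |22-18|=4, |40-37|=3
Sum = 9
MAE = 9/3 = 3

3


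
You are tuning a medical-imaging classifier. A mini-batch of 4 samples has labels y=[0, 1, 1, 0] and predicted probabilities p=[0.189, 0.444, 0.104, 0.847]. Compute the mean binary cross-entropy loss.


L[0] = -ln(1-0.189) = -ln(0.811) = 0.2095
L[1] = -ln(0.444) = 0.8119
L[2] = -ln(0.104) = 2.2634
L[3] = -ln(1-0.847) = -ln(0.153) = 1.8773
mean = (0.2095 + 0.8119 + 2.2634 + 1.8773)/4 = 1.2905

1.2905


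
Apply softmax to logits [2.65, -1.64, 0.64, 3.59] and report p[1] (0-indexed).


Exponentials: e^2.65=14.154, e^-1.64=0.194, e^0.64=1.8965, e^3.59=36.2341
Sum = 52.4786
Softmax = [0.2697, 0.0037, 0.0361, 0.6905]
p[1] = 0.194/52.4786 = 0.0037

0.0037


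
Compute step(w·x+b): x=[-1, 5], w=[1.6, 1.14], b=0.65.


z = (-1)·(1.6) + (5)·(1.14) + 0.65
  = 4.75
step(z) = 1 (z≥0)

1


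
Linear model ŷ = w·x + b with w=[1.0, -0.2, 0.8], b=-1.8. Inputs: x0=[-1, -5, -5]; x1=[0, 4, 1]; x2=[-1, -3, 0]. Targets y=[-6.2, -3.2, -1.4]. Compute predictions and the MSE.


ŷ0 = (1.0)·(-1) + (-0.2)·(-5) + (0.8)·(-5) - 1.8 = -5.8
ŷ1 = (1.0)·(0) + (-0.2)·(4) + (0.8)·(1) - 1.8 = -1.8
ŷ2 = (1.0)·(-1) + (-0.2)·(-3) + (0.8)·(0) - 1.8 = -2.2
errors² = [0.16, 1.96, 0.64]
MSE = 2.7600/3 = 0.92

0.92


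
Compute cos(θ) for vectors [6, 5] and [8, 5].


A·B = 6·8 + 5·5 = 73
‖A‖ = √61 = 7.8102, ‖B‖ = √89 = 9.434
cos = 73/(√61·√89) = 73/√5429 = 0.9907

0.9907


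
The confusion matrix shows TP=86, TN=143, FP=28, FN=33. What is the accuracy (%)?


Accuracy = (TP+TN)/(TP+TN+FP+FN)
= (86+143)/(290)
= 229/290 = 78.97%

78.97%


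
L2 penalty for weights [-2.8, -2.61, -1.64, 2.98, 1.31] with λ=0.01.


‖w‖₂² = (-2.8)² + (-2.61)² + (-1.64)² + (2.98)² + (1.31)²
     = 7.84 + 6.8121 + 2.6896 + 8.8804 + 1.7161
     = 27.9382
λ·‖w‖₂² = 0.01·27.9382 = 0.279382

0.279382


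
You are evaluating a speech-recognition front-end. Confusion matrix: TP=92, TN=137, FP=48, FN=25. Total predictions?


Total = TP + TN + FP + FN
= 92 + 137 + 48 + 25
= 302
(Predicted positive: 140, predicted negative: 162)

302


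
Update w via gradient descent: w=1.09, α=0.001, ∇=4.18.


w_new = w - α·∇
= 1.09 - 0.001·4.18
= 1.09 - 0.00418
= 1.08582

1.08582


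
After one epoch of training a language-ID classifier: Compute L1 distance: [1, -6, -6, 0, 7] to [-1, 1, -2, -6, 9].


d = |1+ 1| + |-6-1| + |-6+ 2| + |0+ 6| + |7-9|
  = 2 + 7 + 4 + 6 + 2
  = 21

21


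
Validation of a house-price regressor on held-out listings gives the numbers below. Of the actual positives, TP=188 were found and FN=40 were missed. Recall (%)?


Recall = TP/(TP+FN)
= 188/(188+40)
= 188/228 = 82.46%

82.46%


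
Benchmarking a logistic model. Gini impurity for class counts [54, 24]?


Probabilities: [54/78, 24/78] ≈ [0.6923, 0.3077]
Σpᵢ² = (2916 + 576)/78² = 3492/6084
Gini = 1 - Σpᵢ² = 1 - 3492/6084 = 0.426

0.426


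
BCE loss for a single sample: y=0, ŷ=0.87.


BCE = -[y·ln(p) + (1-y)·ln(1-p)]
= -0 - 1·ln(1-0.87)
= -ln(0.13) = 2.0402

2.0402


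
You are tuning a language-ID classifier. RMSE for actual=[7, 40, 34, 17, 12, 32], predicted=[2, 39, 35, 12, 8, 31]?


MSE = 69/6 = 11.5
RMSE = √(69/6) = 3.3912

3.3912


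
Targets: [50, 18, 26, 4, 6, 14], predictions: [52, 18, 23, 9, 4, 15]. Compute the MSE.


Squared errors: (50-52)²=4, (18-18)²=0, (26-23)²=9, (4-9)²=25, (6-4)²=4, (14-15)²=1
Sum = 43
MSE = 43/6 = 43/6

43/6


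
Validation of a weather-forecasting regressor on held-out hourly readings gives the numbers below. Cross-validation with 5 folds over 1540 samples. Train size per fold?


Fold size = 1540/5 = 308
Training per fold = 1540 - 308 = 1232

1232


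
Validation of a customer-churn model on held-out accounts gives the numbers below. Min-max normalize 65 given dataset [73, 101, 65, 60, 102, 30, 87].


min=30, max=102
(65-30)/(102-30) = 35/72 = 0.4861

0.4861


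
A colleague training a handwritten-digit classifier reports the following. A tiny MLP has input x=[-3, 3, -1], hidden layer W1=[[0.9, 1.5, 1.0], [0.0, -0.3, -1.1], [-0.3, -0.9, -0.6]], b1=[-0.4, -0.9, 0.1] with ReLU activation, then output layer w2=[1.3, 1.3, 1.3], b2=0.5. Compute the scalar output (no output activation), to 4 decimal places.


z1[0] = (0.9)·(-3) + (1.5)·(3) + (1.0)·(-1) - 0.4 = 0.4
z1[1] = (0.0)·(-3) + (-0.3)·(3) + (-1.1)·(-1) - 0.9 = -0.7
z1[2] = (-0.3)·(-3) + (-0.9)·(3) + (-0.6)·(-1) + 0.1 = -1.1
h = ReLU(z1) = [0.4, 0.0, 0.0]
output = (1.3)·(0.4) + (1.3)·(0.0) + (1.3)·(0.0) + 0.5 = 1.02

1.02


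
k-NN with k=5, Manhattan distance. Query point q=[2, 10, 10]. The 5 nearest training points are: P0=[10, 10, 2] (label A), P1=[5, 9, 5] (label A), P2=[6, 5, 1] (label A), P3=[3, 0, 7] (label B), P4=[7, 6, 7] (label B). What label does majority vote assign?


d(q,P0) = 16  (label A)
d(q,P1) = 9  (label A)
d(q,P2) = 18  (label A)
d(q,P3) = 14  (label B)
d(q,P4) = 12  (label B)
Votes: A=3, B=2
Majority → A

A


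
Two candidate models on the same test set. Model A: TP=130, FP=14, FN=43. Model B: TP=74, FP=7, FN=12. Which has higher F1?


Model A: P=130/144=0.9028, R=130/173=0.7514, F1=2PR/(P+R)=2TP/(2TP+FP+FN)=260/317=0.8202
Model B: P=74/81=0.9136, R=74/86=0.8605, F1=2PR/(P+R)=2TP/(2TP+FP+FN)=148/167=0.8862
0.8202 < 0.8862 → Model B

Model B


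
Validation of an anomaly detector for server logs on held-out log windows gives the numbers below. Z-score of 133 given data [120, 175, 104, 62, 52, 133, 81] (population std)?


μ = 103.8571, σ = 39.8835
z = (133 - 103.8571)/39.8835 = 0.7307

0.7307


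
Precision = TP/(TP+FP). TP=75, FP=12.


Precision = TP/(TP+FP)
= 75/(75+12)
= 75/87 = 86.21%

86.21%


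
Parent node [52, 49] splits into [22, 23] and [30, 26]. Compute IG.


Parent = [52, 49], H_parent = 0.9994
H_left = 0.9996 (n=45), H_right = 0.9963 (n=56)
H_children = (45/101)·0.9996 + (56/101)·0.9963 = 0.9978
IG = 0.9994 - 0.9978 = 0.0016

0.0016


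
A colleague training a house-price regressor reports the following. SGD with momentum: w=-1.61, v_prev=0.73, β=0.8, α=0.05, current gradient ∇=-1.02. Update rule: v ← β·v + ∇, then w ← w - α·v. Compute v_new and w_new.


v_new = 0.8·0.73 - 1.02 = 0.584 - 1.02 = -0.436
w_new = -1.61 - 0.05·-0.436 = -1.61 + 0.0218 = -1.5882

v_new=-0.436, w_new=-1.5882


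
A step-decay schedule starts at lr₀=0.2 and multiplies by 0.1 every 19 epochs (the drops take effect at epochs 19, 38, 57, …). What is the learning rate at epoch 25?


n_drops = ⌊25/19⌋ = 1
lr = 0.2·0.1^1 = 0.2·0.1 = 0.02

0.02


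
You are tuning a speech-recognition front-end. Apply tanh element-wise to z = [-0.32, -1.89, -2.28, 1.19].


tanh(-0.32) = -0.3095
tanh(-1.89) = -0.9554
tanh(-2.28) = -0.9793
tanh(1.19) = 0.8306
result = [-0.3095, -0.9554, -0.9793, 0.8306]

[-0.3095, -0.9554, -0.9793, 0.8306]


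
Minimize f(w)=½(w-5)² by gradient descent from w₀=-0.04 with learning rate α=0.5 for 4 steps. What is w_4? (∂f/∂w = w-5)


step 1: grad = -0.04-5 = -5.04; w = -0.04 - 0.5·(-5.04) = 2.48
step 2: grad = 2.48-5 = -2.52; w = 2.48 - 0.5·(-2.52) = 3.74
step 3: grad = 3.74-5 = -1.26; w = 3.74 - 0.5·(-1.26) = 4.37
step 4: grad = 4.37-5 = -0.63; w = 4.37 - 0.5·(-0.63) = 4.685

4.685


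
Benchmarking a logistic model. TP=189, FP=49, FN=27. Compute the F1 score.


Precision = 189/238 = 0.7941
Recall = 189/216 = 0.875
F1 = 2·P·R/(P+R) = 2·TP/(2·TP+FP+FN) = 378/(378+49+27) = 378/454 = 0.8326

0.8326


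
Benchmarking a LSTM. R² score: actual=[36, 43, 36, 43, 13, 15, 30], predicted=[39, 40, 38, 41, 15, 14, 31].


ȳ = 30.8571
SS_res = Σ(y-ŷ)² = 32
SS_tot = Σ(y-ȳ)² = 918.86
R² = 1 - SS_res/SS_tot = 1 - 0.0348 = 0.9652

0.9652


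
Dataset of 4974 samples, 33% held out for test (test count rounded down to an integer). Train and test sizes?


Test = ⌊4974·33/100⌋ = 1641
Train = 4974 - 1641 = 3333

Train: 3333, Test: 1641


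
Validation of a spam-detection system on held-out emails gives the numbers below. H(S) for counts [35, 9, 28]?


Probabilities: [35/72, 9/72, 28/72] ≈ [0.4861, 0.125, 0.3889]
H = -((35/72)·log₂(35/72) + (9/72)·log₂(9/72) + (28/72)·log₂(28/72))
  = 1.4108 bits

1.4108 bits


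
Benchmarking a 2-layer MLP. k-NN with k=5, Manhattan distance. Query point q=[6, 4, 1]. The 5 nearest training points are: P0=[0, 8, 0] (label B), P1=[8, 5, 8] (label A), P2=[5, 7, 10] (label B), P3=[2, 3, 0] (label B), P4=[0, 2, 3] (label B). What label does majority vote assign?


d(q,P0) = 11  (label B)
d(q,P1) = 10  (label A)
d(q,P2) = 13  (label B)
d(q,P3) = 6  (label B)
d(q,P4) = 10  (label B)
Votes: A=1, B=4
Majority → B

B


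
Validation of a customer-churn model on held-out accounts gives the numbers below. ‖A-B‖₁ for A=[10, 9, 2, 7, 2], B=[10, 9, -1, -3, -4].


d = |10-10| + |9-9| + |2+ 1| + |7+ 3| + |2+ 4|
  = 0 + 0 + 3 + 10 + 6
  = 19

19


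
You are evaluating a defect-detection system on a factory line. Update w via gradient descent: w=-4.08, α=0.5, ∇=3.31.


w_new = w - α·∇
= -4.08 - 0.5·3.31
= -4.08 - 1.655
= -5.735

-5.735


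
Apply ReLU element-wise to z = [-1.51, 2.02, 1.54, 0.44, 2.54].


ReLU(-1.51) = max(0, -1.51) = 0.0
ReLU(2.02) = max(0, 2.02) = 2.02
ReLU(1.54) = max(0, 1.54) = 1.54
ReLU(0.44) = max(0, 0.44) = 0.44
ReLU(2.54) = max(0, 2.54) = 2.54
result = [0.0, 2.02, 1.54, 0.44, 2.54]

[0.0, 2.02, 1.54, 0.44, 2.54]


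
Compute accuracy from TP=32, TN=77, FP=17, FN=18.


Accuracy = (TP+TN)/(TP+TN+FP+FN)
= (32+77)/(144)
= 109/144 = 75.69%

75.69%


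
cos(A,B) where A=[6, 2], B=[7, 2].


A·B = 6·7 + 2·2 = 46
‖A‖ = √40 = 6.3246, ‖B‖ = √53 = 7.2801
cos = 46/(√40·√53) = 46/√2120 = 0.9991

0.9991


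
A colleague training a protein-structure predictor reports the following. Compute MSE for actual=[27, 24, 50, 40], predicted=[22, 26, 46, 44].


Squared errors: (27-22)²=25, (24-26)²=4, (50-46)²=16, (40-44)²=16
Sum = 61
MSE = 61/4 = 61/4

61/4


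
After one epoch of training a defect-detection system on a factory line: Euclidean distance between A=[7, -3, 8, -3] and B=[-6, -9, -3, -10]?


d = √((7+ 6)² + (-3+ 9)² + (8+ 3)² + (-3+ 10)²)
  = √(169 + 36 + 121 + 49)
  = √375 = 19.3649

19.3649


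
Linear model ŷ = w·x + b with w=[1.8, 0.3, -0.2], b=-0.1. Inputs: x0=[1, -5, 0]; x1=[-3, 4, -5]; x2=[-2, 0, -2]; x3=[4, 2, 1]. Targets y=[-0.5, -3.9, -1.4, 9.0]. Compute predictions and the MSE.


ŷ0 = (1.8)·(1) + (0.3)·(-5) + (-0.2)·(0) - 0.1 = 0.2
ŷ1 = (1.8)·(-3) + (0.3)·(4) + (-0.2)·(-5) - 0.1 = -3.3
ŷ2 = (1.8)·(-2) + (0.3)·(0) + (-0.2)·(-2) - 0.1 = -3.3
ŷ3 = (1.8)·(4) + (0.3)·(2) + (-0.2)·(1) - 0.1 = 7.5
errors² = [0.49, 0.36, 3.61, 2.25]
MSE = 6.7100/4 = 1.6775

1.6775


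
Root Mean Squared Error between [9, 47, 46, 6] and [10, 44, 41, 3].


MSE = 44/4 = 11
RMSE = √(44/4) = 3.3166

3.3166


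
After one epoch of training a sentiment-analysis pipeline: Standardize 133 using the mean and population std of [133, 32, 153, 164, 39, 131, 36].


μ = 98.2857, σ = 55.2597
z = (133 - 98.2857)/55.2597 = 0.6282

0.6282


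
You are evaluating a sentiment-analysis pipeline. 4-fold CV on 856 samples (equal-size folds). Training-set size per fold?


Fold size = 856/4 = 214
Training per fold = 856 - 214 = 642

642


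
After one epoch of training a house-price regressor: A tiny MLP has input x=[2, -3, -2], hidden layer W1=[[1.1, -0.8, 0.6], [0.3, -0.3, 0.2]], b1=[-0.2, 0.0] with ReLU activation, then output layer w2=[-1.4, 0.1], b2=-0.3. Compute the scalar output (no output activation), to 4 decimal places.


z1[0] = (1.1)·(2) + (-0.8)·(-3) + (0.6)·(-2) - 0.2 = 3.2
z1[1] = (0.3)·(2) + (-0.3)·(-3) + (0.2)·(-2) + 0.0 = 1.1
h = ReLU(z1) = [3.2, 1.1]
output = (-1.4)·(3.2) + (0.1)·(1.1) - 0.3 = -4.67

-4.67


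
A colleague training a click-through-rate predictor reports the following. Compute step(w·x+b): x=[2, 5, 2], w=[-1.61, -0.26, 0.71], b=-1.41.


z = (2)·(-1.61) + (5)·(-0.26) + (2)·(0.71) - 1.41
  = -4.51
step(z) = 0 (z<0)

0


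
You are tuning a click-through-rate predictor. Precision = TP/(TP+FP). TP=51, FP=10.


Precision = TP/(TP+FP)
= 51/(51+10)
= 51/61 = 83.61%

83.61%


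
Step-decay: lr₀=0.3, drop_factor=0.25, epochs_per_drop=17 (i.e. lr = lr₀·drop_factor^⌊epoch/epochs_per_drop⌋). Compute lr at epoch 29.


n_drops = ⌊29/17⌋ = 1
lr = 0.3·0.25^1 = 0.3·0.25 = 0.075

0.075


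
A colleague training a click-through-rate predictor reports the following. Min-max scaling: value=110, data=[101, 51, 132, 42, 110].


min=42, max=132
(110-42)/(132-42) = 68/90 = 0.7556

0.7556


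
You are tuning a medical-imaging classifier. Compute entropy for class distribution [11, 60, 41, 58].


Probabilities: [11/170, 60/170, 41/170, 58/170] ≈ [0.0647, 0.3529, 0.2412, 0.3412]
H = -((11/170)·log₂(11/170) + (60/170)·log₂(60/170) + (41/170)·log₂(41/170) + (58/170)·log₂(58/170))
  = 1.81 bits

1.81 bits


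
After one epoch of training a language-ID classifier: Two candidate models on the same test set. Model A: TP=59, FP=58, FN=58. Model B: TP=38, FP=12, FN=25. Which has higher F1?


Model A: P=59/117=0.5043, R=59/117=0.5043, F1=2PR/(P+R)=2TP/(2TP+FP+FN)=118/234=0.5043
Model B: P=38/50=0.76, R=38/63=0.6032, F1=2PR/(P+R)=2TP/(2TP+FP+FN)=76/113=0.6726
0.5043 < 0.6726 → Model B

Model B


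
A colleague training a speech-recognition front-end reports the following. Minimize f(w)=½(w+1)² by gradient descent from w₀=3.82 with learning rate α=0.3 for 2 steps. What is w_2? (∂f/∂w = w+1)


step 1: grad = 3.82+1 = 4.82; w = 3.82 - 0.3·(4.82) = 2.374
step 2: grad = 2.374+1 = 3.374; w = 2.374 - 0.3·(3.374) = 1.3618

1.3618


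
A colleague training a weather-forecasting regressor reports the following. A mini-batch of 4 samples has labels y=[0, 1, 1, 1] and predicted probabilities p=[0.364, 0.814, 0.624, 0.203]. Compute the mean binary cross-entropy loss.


L[0] = -ln(1-0.364) = -ln(0.636) = 0.4526
L[1] = -ln(0.814) = 0.2058
L[2] = -ln(0.624) = 0.4716
L[3] = -ln(0.203) = 1.5945
mean = (0.4526 + 0.2058 + 0.4716 + 1.5945)/4 = 0.6811

0.6811


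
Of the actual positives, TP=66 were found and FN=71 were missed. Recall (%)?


Recall = TP/(TP+FN)
= 66/(66+71)
= 66/137 = 48.18%

48.18%


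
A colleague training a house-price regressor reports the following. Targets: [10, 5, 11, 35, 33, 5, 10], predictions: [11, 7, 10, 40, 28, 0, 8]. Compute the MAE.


Absolute errors: |10-11|=1, |5-7|=2, |11-10|=1, |35-40|=5, |33-28|=5, |5-0|=5, |10-8|=2
Sum = 21
MAE = 21/7 = 3

3


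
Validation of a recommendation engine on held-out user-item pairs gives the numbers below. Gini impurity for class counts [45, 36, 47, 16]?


Probabilities: [45/144, 36/144, 47/144, 16/144] ≈ [0.3125, 0.25, 0.3264, 0.1111]
Σpᵢ² = (2025 + 1296 + 2209 + 256)/144² = 5786/20736
Gini = 1 - Σpᵢ² = 1 - 5786/20736 = 0.721

0.721


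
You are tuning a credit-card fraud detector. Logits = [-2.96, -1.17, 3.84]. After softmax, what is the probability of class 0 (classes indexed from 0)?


Exponentials: e^-2.96=0.0518, e^-1.17=0.3104, e^3.84=46.5255
Sum = 46.8877
Softmax = [0.0011, 0.0066, 0.9923]
p[0] = 0.0518/46.8877 = 0.0011

0.0011


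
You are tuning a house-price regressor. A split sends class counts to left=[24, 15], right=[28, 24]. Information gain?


Parent = [52, 39], H_parent = 0.9852
H_left = 0.9612 (n=39), H_right = 0.9957 (n=52)
H_children = (39/91)·0.9612 + (52/91)·0.9957 = 0.9809
IG = 0.9852 - 0.9809 = 0.0043

0.0043


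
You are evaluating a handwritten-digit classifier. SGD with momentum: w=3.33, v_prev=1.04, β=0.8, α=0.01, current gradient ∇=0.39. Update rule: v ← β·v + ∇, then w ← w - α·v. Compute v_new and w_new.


v_new = 0.8·1.04 + 0.39 = 0.832 + 0.39 = 1.222
w_new = 3.33 - 0.01·1.222 = 3.33 - 0.01222 = 3.31778

v_new=1.222, w_new=3.31778


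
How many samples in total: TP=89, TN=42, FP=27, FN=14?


Total = TP + TN + FP + FN
= 89 + 42 + 27 + 14
= 172
(Predicted positive: 116, predicted negative: 56)

172


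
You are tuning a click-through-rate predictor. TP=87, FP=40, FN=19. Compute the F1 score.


Precision = 87/127 = 0.685
Recall = 87/106 = 0.8208
F1 = 2·P·R/(P+R) = 2·TP/(2·TP+FP+FN) = 174/(174+40+19) = 174/233 = 0.7468

0.7468


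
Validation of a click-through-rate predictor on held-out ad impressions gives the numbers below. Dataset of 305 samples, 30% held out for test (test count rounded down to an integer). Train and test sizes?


Test = ⌊305·30/100⌋ = 91
Train = 305 - 91 = 214

Train: 214, Test: 91


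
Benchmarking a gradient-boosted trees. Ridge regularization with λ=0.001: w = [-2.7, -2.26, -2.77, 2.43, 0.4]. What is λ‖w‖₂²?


‖w‖₂² = (-2.7)² + (-2.26)² + (-2.77)² + (2.43)² + (0.4)²
     = 7.29 + 5.1076 + 7.6729 + 5.9049 + 0.16
     = 26.1354
λ·‖w‖₂² = 0.001·26.1354 = 0.026135

0.026135


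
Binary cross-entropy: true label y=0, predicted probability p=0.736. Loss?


BCE = -[y·ln(p) + (1-y)·ln(1-p)]
= -0 - 1·ln(1-0.736)
= -ln(0.264) = 1.3318

1.3318


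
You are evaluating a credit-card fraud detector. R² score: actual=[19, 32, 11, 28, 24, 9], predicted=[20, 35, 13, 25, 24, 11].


ȳ = 20.5
SS_res = Σ(y-ŷ)² = 27
SS_tot = Σ(y-ȳ)² = 425.5
R² = 1 - SS_res/SS_tot = 1 - 0.0635 = 0.9365

0.9365


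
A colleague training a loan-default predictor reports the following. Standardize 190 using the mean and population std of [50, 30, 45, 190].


μ = 78.75, σ = 64.6505
z = (190 - 78.75)/64.6505 = 1.7208

1.7208


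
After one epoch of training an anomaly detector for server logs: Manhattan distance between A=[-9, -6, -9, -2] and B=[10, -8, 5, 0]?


d = |-9-10| + |-6+ 8| + |-9-5| + |-2-0|
  = 19 + 2 + 14 + 2
  = 37

37


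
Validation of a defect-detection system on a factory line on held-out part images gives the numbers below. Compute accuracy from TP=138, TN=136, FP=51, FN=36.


Accuracy = (TP+TN)/(TP+TN+FP+FN)
= (138+136)/(361)
= 274/361 = 75.9%

75.9%


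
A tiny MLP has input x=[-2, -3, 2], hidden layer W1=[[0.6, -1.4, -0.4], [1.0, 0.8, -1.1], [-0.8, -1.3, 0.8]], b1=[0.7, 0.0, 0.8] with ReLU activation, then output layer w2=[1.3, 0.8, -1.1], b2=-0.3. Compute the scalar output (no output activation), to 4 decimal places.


z1[0] = (0.6)·(-2) + (-1.4)·(-3) + (-0.4)·(2) + 0.7 = 2.9
z1[1] = (1.0)·(-2) + (0.8)·(-3) + (-1.1)·(2) + 0.0 = -6.6
z1[2] = (-0.8)·(-2) + (-1.3)·(-3) + (0.8)·(2) + 0.8 = 7.9
h = ReLU(z1) = [2.9, 0.0, 7.9]
output = (1.3)·(2.9) + (0.8)·(0.0) + (-1.1)·(7.9) - 0.3 = -5.22

-5.22


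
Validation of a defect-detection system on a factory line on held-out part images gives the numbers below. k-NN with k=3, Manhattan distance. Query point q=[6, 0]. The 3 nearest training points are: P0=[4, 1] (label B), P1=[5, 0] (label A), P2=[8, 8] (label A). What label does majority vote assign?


d(q,P0) = 3  (label B)
d(q,P1) = 1  (label A)
d(q,P2) = 10  (label A)
Votes: A=2, B=1
Majority → A

A


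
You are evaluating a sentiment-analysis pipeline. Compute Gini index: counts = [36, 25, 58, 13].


Probabilities: [36/132, 25/132, 58/132, 13/132] ≈ [0.2727, 0.1894, 0.4394, 0.0985]
Σpᵢ² = (1296 + 625 + 3364 + 169)/132² = 5454/17424
Gini = 1 - Σpᵢ² = 1 - 5454/17424 = 0.687

0.687


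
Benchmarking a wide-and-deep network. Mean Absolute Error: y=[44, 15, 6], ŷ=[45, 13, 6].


Absolute errors: |44-45|=1, |15-13|=2, |6-6|=0
Sum = 3
MAE = 3/3 = 1

1


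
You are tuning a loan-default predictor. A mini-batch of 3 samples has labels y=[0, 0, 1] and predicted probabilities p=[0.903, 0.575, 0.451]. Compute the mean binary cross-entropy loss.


L[0] = -ln(1-0.903) = -ln(0.097) = 2.333
L[1] = -ln(1-0.575) = -ln(0.425) = 0.8557
L[2] = -ln(0.451) = 0.7963
mean = (2.333 + 0.8557 + 0.7963)/3 = 1.3283

1.3283


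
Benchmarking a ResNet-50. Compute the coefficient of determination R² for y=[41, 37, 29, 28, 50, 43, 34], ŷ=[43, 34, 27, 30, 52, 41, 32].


ȳ = 37.4286
SS_res = Σ(y-ŷ)² = 33
SS_tot = Σ(y-ȳ)² = 373.71
R² = 1 - SS_res/SS_tot = 1 - 0.0883 = 0.9117

0.9117


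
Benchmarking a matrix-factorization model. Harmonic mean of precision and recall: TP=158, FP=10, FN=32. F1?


Precision = 158/168 = 0.9405
Recall = 158/190 = 0.8316
F1 = 2·P·R/(P+R) = 2·TP/(2·TP+FP+FN) = 316/(316+10+32) = 316/358 = 0.8827

0.8827


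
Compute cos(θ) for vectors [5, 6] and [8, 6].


A·B = 5·8 + 6·6 = 76
‖A‖ = √61 = 7.8102, ‖B‖ = √100 = 10
cos = 76/(√61·√100) = 76/√6100 = 0.9731

0.9731


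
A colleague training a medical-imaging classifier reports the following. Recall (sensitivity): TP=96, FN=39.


Recall = TP/(TP+FN)
= 96/(96+39)
= 96/135 = 71.11%

71.11%


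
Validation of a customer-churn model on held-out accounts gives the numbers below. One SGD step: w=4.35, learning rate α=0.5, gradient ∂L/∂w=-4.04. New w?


w_new = w - α·∇
= 4.35 - 0.5·-4.04
= 4.35 + 2.02
= 6.37

6.37


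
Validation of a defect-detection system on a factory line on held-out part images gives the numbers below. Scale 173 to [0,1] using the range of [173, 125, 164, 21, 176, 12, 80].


min=12, max=176
(173-12)/(176-12) = 161/164 = 0.9817

0.9817


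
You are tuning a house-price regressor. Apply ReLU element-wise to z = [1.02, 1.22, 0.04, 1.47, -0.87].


ReLU(1.02) = max(0, 1.02) = 1.02
ReLU(1.22) = max(0, 1.22) = 1.22
ReLU(0.04) = max(0, 0.04) = 0.04
ReLU(1.47) = max(0, 1.47) = 1.47
ReLU(-0.87) = max(0, -0.87) = 0.0
result = [1.02, 1.22, 0.04, 1.47, 0.0]

[1.02, 1.22, 0.04, 1.47, 0.0]


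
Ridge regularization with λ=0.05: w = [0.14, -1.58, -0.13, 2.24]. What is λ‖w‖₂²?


‖w‖₂² = (0.14)² + (-1.58)² + (-0.13)² + (2.24)²
     = 0.0196 + 2.4964 + 0.0169 + 5.0176
     = 7.5505
λ·‖w‖₂² = 0.05·7.5505 = 0.377525

0.377525


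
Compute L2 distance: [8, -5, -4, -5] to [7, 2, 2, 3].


d = √((8-7)² + (-5-2)² + (-4-2)² + (-5-3)²)
  = √(1 + 49 + 36 + 64)
  = √150 = 12.2474

12.2474


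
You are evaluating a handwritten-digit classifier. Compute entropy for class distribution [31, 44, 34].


Probabilities: [31/109, 44/109, 34/109] ≈ [0.2844, 0.4037, 0.3119]
H = -((31/109)·log₂(31/109) + (44/109)·log₂(44/109) + (34/109)·log₂(34/109))
  = 1.5685 bits

1.5685 bits


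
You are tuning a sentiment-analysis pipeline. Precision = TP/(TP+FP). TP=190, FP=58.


Precision = TP/(TP+FP)
= 190/(190+58)
= 190/248 = 76.61%

76.61%


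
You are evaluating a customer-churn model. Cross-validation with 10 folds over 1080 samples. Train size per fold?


Fold size = 1080/10 = 108
Training per fold = 1080 - 108 = 972

972


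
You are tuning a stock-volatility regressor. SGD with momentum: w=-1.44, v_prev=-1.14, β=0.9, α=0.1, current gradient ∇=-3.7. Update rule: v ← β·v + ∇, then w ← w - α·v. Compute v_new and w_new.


v_new = 0.9·-1.14 - 3.7 = -1.026 - 3.7 = -4.726
w_new = -1.44 - 0.1·-4.726 = -1.44 + 0.4726 = -0.9674

v_new=-4.726, w_new=-0.9674


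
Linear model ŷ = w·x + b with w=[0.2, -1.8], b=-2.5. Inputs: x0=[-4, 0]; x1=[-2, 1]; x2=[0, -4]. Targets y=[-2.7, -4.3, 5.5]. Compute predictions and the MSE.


ŷ0 = (0.2)·(-4) + (-1.8)·(0) - 2.5 = -3.3
ŷ1 = (0.2)·(-2) + (-1.8)·(1) - 2.5 = -4.7
ŷ2 = (0.2)·(0) + (-1.8)·(-4) - 2.5 = 4.7
errors² = [0.36, 0.16, 0.64]
MSE = 1.1600/3 = 0.3867

0.3867


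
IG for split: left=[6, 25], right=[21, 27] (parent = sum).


Parent = [27, 52], H_parent = 0.9265
H_left = 0.7088 (n=31), H_right = 0.9887 (n=48)
H_children = (31/79)·0.7088 + (48/79)·0.9887 = 0.8789
IG = 0.9265 - 0.8789 = 0.0476

0.0476


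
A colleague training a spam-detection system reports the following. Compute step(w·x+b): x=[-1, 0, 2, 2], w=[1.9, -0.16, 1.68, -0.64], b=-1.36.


z = (-1)·(1.9) + (0)·(-0.16) + (2)·(1.68) + (2)·(-0.64) - 1.36
  = -1.18
step(z) = 0 (z<0)

0


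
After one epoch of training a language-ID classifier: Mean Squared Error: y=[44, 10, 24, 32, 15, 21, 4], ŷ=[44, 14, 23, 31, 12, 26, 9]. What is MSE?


Squared errors: (44-44)²=0, (10-14)²=16, (24-23)²=1, (32-31)²=1, (15-12)²=9, (21-26)²=25, (4-9)²=25
Sum = 77
MSE = 77/7 = 11

11


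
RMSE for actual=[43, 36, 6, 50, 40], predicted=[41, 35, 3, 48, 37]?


MSE = 27/5 = 5.4
RMSE = √(27/5) = 2.3238

2.3238


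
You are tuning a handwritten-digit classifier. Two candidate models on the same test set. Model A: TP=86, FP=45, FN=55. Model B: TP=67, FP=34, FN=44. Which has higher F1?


Model A: P=86/131=0.6565, R=86/141=0.6099, F1=2PR/(P+R)=2TP/(2TP+FP+FN)=172/272=0.6324
Model B: P=67/101=0.6634, R=67/111=0.6036, F1=2PR/(P+R)=2TP/(2TP+FP+FN)=134/212=0.6321
0.6324 > 0.6321 → Model A

Model A


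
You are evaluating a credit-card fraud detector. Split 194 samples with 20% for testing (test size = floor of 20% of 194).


Test = ⌊194·20/100⌋ = 38
Train = 194 - 38 = 156

Train: 156, Test: 38


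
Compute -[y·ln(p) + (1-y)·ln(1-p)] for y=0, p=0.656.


BCE = -[y·ln(p) + (1-y)·ln(1-p)]
= -0 - 1·ln(1-0.656)
= -ln(0.344) = 1.0671

1.0671


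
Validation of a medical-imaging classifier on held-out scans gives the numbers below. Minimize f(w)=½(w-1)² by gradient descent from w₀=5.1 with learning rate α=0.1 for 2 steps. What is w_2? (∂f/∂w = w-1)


step 1: grad = 5.1-1 = 4.1; w = 5.1 - 0.1·(4.1) = 4.69
step 2: grad = 4.69-1 = 3.69; w = 4.69 - 0.1·(3.69) = 4.321

4.321


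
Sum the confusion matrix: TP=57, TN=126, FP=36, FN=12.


Total = TP + TN + FP + FN
= 57 + 126 + 36 + 12
= 231
(Predicted positive: 93, predicted negative: 138)

231


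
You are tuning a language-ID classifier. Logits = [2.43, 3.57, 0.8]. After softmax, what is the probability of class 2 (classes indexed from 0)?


Exponentials: e^2.43=11.3589, e^3.57=35.5166, e^0.8=2.2255
Sum = 49.101
Softmax = [0.2313, 0.7233, 0.0453]
p[2] = 2.2255/49.101 = 0.0453

0.0453


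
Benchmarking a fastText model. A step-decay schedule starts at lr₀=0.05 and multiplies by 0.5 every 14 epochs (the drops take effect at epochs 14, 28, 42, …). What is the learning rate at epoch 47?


n_drops = ⌊47/14⌋ = 3
lr = 0.05·0.5^3 = 0.05·0.125 = 0.00625

0.00625


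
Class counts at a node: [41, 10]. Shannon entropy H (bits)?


Probabilities: [41/51, 10/51] ≈ [0.8039, 0.1961]
H = -((41/51)·log₂(41/51) + (10/51)·log₂(10/51))
  = 0.714 bits

0.714 bits


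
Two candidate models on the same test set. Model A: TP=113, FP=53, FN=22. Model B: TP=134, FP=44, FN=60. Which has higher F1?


Model A: P=113/166=0.6807, R=113/135=0.837, F1=2PR/(P+R)=2TP/(2TP+FP+FN)=226/301=0.7508
Model B: P=134/178=0.7528, R=134/194=0.6907, F1=2PR/(P+R)=2TP/(2TP+FP+FN)=268/372=0.7204
0.7508 > 0.7204 → Model A

Model A


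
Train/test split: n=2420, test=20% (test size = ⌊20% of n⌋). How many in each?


Test = ⌊2420·20/100⌋ = 484
Train = 2420 - 484 = 1936

Train: 1936, Test: 484


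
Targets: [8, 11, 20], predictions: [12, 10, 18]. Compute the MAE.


Absolute errors: |8-12|=4, |11-10|=1, |20-18|=2
Sum = 7
MAE = 7/3 = 7/3

7/3


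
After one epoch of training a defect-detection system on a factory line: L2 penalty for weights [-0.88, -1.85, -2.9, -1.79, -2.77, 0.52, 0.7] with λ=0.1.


‖w‖₂² = (-0.88)² + (-1.85)² + (-2.9)² + (-1.79)² + (-2.77)² + (0.52)² + (0.7)²
     = 0.7744 + 3.4225 + 8.41 + 3.2041 + 7.6729 + 0.2704 + 0.49
     = 24.2443
λ·‖w‖₂² = 0.1·24.2443 = 2.42443

2.42443


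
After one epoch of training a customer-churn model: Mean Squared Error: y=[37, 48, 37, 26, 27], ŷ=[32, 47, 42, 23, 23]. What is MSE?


Squared errors: (37-32)²=25, (48-47)²=1, (37-42)²=25, (26-23)²=9, (27-23)²=16
Sum = 76
MSE = 76/5 = 76/5

76/5


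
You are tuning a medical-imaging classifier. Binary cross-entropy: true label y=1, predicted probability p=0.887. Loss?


BCE = -[y·ln(p) + (1-y)·ln(1-p)]
= -1·ln(0.887) - 0
= -ln(0.887) = 0.1199

0.1199


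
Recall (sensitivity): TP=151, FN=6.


Recall = TP/(TP+FN)
= 151/(151+6)
= 151/157 = 96.18%

96.18%


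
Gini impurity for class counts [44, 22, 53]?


Probabilities: [44/119, 22/119, 53/119] ≈ [0.3697, 0.1849, 0.4454]
Σpᵢ² = (1936 + 484 + 2809)/119² = 5229/14161
Gini = 1 - Σpᵢ² = 1 - 5229/14161 = 0.6307

0.6307


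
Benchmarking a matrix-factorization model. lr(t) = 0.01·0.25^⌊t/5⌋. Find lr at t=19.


n_drops = ⌊19/5⌋ = 3
lr = 0.01·0.25^3 = 0.01·0.015625 = 0.00015625

0.00015625


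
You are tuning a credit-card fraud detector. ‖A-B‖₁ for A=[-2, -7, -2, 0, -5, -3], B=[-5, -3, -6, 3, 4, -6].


d = |-2+ 5| + |-7+ 3| + |-2+ 6| + |0-3| + |-5-4| + |-3+ 6|
  = 3 + 4 + 4 + 3 + 9 + 3
  = 26

26


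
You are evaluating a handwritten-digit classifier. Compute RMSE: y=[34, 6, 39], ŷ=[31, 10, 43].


MSE = 41/3 = 13.6667
RMSE = √(41/3) = 3.6968

3.6968


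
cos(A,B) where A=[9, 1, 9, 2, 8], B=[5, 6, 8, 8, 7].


A·B = 9·5 + 1·6 + 9·8 + 2·8 + 8·7 = 195
‖A‖ = √231 = 15.1987, ‖B‖ = √238 = 15.4272
cos = 195/(√231·√238) = 195/√54978 = 0.8316

0.8316


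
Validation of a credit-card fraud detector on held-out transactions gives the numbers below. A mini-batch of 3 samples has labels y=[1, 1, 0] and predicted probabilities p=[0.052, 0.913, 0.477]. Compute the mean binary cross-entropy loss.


L[0] = -ln(0.052) = 2.9565
L[1] = -ln(0.913) = 0.091
L[2] = -ln(1-0.477) = -ln(0.523) = 0.6482
mean = (2.9565 + 0.091 + 0.6482)/3 = 1.2319

1.2319


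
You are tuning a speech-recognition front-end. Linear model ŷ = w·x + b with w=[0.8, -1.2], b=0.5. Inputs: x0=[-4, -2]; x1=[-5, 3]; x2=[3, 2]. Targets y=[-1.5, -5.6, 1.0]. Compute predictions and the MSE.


ŷ0 = (0.8)·(-4) + (-1.2)·(-2) + 0.5 = -0.3
ŷ1 = (0.8)·(-5) + (-1.2)·(3) + 0.5 = -7.1
ŷ2 = (0.8)·(3) + (-1.2)·(2) + 0.5 = 0.5
errors² = [1.44, 2.25, 0.25]
MSE = 3.9400/3 = 1.3133

1.3133


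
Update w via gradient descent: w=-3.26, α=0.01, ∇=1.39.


w_new = w - α·∇
= -3.26 - 0.01·1.39
= -3.26 - 0.0139
= -3.2739

-3.2739


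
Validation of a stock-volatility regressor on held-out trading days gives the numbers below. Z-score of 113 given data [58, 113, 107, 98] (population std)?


μ = 94, σ = 21.4593
z = (113 - 94)/21.4593 = 0.8854

0.8854


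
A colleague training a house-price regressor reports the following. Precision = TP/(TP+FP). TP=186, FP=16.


Precision = TP/(TP+FP)
= 186/(186+16)
= 186/202 = 92.08%

92.08%


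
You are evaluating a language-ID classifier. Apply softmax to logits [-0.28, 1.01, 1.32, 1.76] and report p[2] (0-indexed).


Exponentials: e^-0.28=0.7558, e^1.01=2.7456, e^1.32=3.7434, e^1.76=5.8124
Sum = 13.0572
Softmax = [0.0579, 0.2103, 0.2867, 0.4452]
p[2] = 3.7434/13.0572 = 0.2867

0.2867


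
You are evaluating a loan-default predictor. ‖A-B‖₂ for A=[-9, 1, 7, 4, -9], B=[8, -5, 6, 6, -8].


d = √((-9-8)² + (1+ 5)² + (7-6)² + (4-6)² + (-9+ 8)²)
  = √(289 + 36 + 1 + 4 + 1)
  = √331 = 18.1934

18.1934


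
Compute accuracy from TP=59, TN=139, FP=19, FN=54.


Accuracy = (TP+TN)/(TP+TN+FP+FN)
= (59+139)/(271)
= 198/271 = 73.06%

73.06%


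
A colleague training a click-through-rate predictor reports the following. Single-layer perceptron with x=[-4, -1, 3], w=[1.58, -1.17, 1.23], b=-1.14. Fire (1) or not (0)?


z = (-4)·(1.58) + (-1)·(-1.17) + (3)·(1.23) - 1.14
  = -2.6
step(z) = 0 (z<0)

0


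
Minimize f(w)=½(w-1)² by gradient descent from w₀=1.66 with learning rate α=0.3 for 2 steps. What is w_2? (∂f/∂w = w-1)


step 1: grad = 1.66-1 = 0.66; w = 1.66 - 0.3·(0.66) = 1.462
step 2: grad = 1.462-1 = 0.462; w = 1.462 - 0.3·(0.462) = 1.3234

1.3234


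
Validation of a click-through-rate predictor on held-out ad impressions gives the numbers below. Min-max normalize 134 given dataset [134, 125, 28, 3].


min=3, max=134
(134-3)/(134-3) = 131/131 = 1.0

1.0


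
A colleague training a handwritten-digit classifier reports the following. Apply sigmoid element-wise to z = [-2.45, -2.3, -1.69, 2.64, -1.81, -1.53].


σ(-2.45) = 1/(1+e^2.45) = 0.0794
σ(-2.3) = 1/(1+e^2.3) = 0.0911
σ(-1.69) = 1/(1+e^1.69) = 0.1558
σ(2.64) = 1/(1+e^-2.64) = 0.9334
σ(-1.81) = 1/(1+e^1.81) = 0.1406
σ(-1.53) = 1/(1+e^1.53) = 0.178
result = [0.0794, 0.0911, 0.1558, 0.9334, 0.1406, 0.178]

[0.0794, 0.0911, 0.1558, 0.9334, 0.1406, 0.178]


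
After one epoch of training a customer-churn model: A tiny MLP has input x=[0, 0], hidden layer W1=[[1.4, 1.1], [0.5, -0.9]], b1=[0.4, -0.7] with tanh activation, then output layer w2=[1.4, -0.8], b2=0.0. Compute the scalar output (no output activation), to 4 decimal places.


z1[0] = (1.4)·(0) + (1.1)·(0) + 0.4 = 0.4
z1[1] = (0.5)·(0) + (-0.9)·(0) - 0.7 = -0.7
h = tanh(z1) = [0.3799, -0.6044]
output = (1.4)·(0.3799) + (-0.8)·(-0.6044) + 0.0 = 1.0154

1.0154


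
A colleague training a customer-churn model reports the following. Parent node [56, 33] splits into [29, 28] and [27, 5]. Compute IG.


Parent = [56, 33], H_parent = 0.9513
H_left = 0.9998 (n=57), H_right = 0.6253 (n=32)
H_children = (57/89)·0.9998 + (32/89)·0.6253 = 0.8651
IG = 0.9513 - 0.8651 = 0.0862

0.0862


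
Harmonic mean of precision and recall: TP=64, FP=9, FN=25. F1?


Precision = 64/73 = 0.8767
Recall = 64/89 = 0.7191
F1 = 2·P·R/(P+R) = 2·TP/(2·TP+FP+FN) = 128/(128+9+25) = 128/162 = 0.7901

0.7901


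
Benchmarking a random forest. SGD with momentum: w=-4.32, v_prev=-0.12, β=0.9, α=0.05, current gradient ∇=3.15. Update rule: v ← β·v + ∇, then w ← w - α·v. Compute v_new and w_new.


v_new = 0.9·-0.12 + 3.15 = -0.108 + 3.15 = 3.042
w_new = -4.32 - 0.05·3.042 = -4.32 - 0.1521 = -4.4721

v_new=3.042, w_new=-4.4721


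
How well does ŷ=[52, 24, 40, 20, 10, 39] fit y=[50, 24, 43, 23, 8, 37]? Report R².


ȳ = 30.8333
SS_res = Σ(y-ŷ)² = 30
SS_tot = Σ(y-ȳ)² = 1182.83
R² = 1 - SS_res/SS_tot = 1 - 0.0254 = 0.9746

0.9746


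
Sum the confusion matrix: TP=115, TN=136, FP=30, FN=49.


Total = TP + TN + FP + FN
= 115 + 136 + 30 + 49
= 330
(Predicted positive: 145, predicted negative: 185)

330


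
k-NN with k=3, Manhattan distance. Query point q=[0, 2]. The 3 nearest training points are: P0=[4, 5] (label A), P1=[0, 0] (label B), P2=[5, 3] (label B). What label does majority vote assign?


d(q,P0) = 7  (label A)
d(q,P1) = 2  (label B)
d(q,P2) = 6  (label B)
Votes: A=1, B=2
Majority → B

B


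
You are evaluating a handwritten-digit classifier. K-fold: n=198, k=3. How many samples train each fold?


Fold size = 198/3 = 66
Training per fold = 198 - 66 = 132

132


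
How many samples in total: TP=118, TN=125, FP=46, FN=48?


Total = TP + TN + FP + FN
= 118 + 125 + 46 + 48
= 337
(Predicted positive: 164, predicted negative: 173)

337


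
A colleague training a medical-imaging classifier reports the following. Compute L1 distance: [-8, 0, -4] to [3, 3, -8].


d = |-8-3| + |0-3| + |-4+ 8|
  = 11 + 3 + 4
  = 18

18


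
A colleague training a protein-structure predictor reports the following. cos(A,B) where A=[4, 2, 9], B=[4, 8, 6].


A·B = 4·4 + 2·8 + 9·6 = 86
‖A‖ = √101 = 10.0499, ‖B‖ = √116 = 10.7703
cos = 86/(√101·√116) = 86/√11716 = 0.7945

0.7945


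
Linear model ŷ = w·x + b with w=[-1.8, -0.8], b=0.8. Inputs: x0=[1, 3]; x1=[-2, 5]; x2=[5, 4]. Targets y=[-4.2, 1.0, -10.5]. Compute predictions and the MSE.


ŷ0 = (-1.8)·(1) + (-0.8)·(3) + 0.8 = -3.4
ŷ1 = (-1.8)·(-2) + (-0.8)·(5) + 0.8 = 0.4
ŷ2 = (-1.8)·(5) + (-0.8)·(4) + 0.8 = -11.4
errors² = [0.64, 0.36, 0.81]
MSE = 1.8100/3 = 0.6033

0.6033


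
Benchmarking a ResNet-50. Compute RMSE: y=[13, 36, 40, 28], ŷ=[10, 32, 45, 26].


MSE = 54/4 = 13.5
RMSE = √(54/4) = 3.6742

3.6742


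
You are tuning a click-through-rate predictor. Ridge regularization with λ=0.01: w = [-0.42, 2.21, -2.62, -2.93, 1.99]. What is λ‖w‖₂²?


‖w‖₂² = (-0.42)² + (2.21)² + (-2.62)² + (-2.93)² + (1.99)²
     = 0.1764 + 4.8841 + 6.8644 + 8.5849 + 3.9601
     = 24.4699
λ·‖w‖₂² = 0.01·24.4699 = 0.244699

0.244699


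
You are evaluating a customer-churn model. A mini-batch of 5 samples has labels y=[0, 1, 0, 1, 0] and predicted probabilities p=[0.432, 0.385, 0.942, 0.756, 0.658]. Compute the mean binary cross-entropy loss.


L[0] = -ln(1-0.432) = -ln(0.568) = 0.5656
L[1] = -ln(0.385) = 0.9545
L[2] = -ln(1-0.942) = -ln(0.058) = 2.8473
L[3] = -ln(0.756) = 0.2797
L[4] = -ln(1-0.658) = -ln(0.342) = 1.0729
mean = (0.5656 + 0.9545 + 2.8473 + 0.2797 + 1.0729)/5 = 1.144

1.144


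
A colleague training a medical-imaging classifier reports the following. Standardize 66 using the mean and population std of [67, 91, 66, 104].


μ = 82, σ = 16.171
z = (66 - 82)/16.171 = -0.9894

-0.9894


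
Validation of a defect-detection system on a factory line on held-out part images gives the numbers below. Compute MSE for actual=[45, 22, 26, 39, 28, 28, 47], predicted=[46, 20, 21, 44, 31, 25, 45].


Squared errors: (45-46)²=1, (22-20)²=4, (26-21)²=25, (39-44)²=25, (28-31)²=9, (28-25)²=9, (47-45)²=4
Sum = 77
MSE = 77/7 = 11

11


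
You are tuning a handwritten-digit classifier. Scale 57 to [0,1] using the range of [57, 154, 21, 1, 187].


min=1, max=187
(57-1)/(187-1) = 56/186 = 0.3011

0.3011


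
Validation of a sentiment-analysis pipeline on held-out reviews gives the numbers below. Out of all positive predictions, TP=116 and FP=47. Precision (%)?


Precision = TP/(TP+FP)
= 116/(116+47)
= 116/163 = 71.17%

71.17%


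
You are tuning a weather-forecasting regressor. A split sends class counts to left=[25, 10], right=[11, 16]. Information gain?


Parent = [36, 26], H_parent = 0.9812
H_left = 0.8631 (n=35), H_right = 0.9751 (n=27)
H_children = (35/62)·0.8631 + (27/62)·0.9751 = 0.9119
IG = 0.9812 - 0.9119 = 0.0693

0.0693
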